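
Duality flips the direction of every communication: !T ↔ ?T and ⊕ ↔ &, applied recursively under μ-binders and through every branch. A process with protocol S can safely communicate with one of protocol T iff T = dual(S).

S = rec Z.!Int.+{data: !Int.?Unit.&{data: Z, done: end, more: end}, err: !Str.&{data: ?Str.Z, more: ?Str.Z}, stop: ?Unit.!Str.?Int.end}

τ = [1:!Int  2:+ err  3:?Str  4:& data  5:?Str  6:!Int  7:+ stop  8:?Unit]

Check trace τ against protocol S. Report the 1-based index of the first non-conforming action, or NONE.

@1 !Int  ok  residual = +{data: !Int.?Unit.&{data: rec Z.…, done: end, more: end}, err: !Str.&{data: ?Str.rec Z.…, more: ?Str.rec Z.…}, stop: ?Unit.!Str.?Int.end}
@2 + err  ok  residual = !Str.&{data: ?Str.rec Z.…, more: ?Str.rec Z.…}
@3 got ?Str, protocol expects !Str  ✗

3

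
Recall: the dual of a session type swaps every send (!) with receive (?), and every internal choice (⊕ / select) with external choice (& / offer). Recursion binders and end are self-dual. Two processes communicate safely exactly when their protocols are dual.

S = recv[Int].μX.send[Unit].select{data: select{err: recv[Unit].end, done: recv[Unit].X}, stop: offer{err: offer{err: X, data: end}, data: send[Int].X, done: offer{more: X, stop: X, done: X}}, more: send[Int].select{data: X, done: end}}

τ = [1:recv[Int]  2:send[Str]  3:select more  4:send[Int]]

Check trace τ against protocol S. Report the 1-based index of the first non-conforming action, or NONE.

step 1: recv[Int]  match  state: μX.…
step 2: got send[Str], protocol expects send[Unit]  ✗

2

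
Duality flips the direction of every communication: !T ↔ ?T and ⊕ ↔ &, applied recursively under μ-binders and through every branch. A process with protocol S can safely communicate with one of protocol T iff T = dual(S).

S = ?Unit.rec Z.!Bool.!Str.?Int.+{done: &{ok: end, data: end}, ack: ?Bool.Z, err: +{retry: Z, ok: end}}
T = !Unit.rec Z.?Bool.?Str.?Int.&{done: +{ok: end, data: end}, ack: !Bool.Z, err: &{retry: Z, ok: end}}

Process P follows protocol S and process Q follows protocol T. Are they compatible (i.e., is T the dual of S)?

NO

?Unit | !Unit  ✓
  rec Z | rec Z  ✓ (rec unchanged)
    !Bool | ?Bool  ✓
      !Str | ?Str  ✓
        ?Int | ?Int  ✗ same direction on both sides — not dual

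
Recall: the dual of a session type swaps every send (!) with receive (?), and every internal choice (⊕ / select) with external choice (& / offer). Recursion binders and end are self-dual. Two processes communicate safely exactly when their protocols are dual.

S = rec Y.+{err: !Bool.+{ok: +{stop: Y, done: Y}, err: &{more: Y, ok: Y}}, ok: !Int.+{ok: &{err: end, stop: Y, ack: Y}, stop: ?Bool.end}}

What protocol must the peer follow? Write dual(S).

rec Y.&{err: ?Bool.&{ok: &{stop: Y, done: Y}, err: +{more: Y, ok: Y}}, ok: ?Int.&{ok: +{err: end, stop: Y, ack: Y}, stop: !Bool.end}}

rec Y → rec Y  (rec unchanged)
  +{err,ok} → &{err,ok}  (select→offer)
    • err:
      !Bool → ?Bool
        +{ok,err} → &{ok,err}  (select→offer)
          • ok:
            +{stop,done} → &{stop,done}  (select→offer)
              • stop:
                Y ↦ Y
              • done:
                Y ↦ Y
          • err:
            &{more,ok} → +{more,ok}  (offer→select)
              • more:
                Y ↦ Y
              • ok:
                Y ↦ Y
    • ok:
      !Int → ?Int
        +{ok,stop} → &{ok,stop}  (select→offer)
          • ok:
            &{err,stop,ack} → +{err,stop,ack}  (offer→select)
              • err:
                end ↦ end
              • stop:
                Y ↦ Y
              • ack:
                Y ↦ Y
          • stop:
            ?Bool → !Bool
              end ↦ end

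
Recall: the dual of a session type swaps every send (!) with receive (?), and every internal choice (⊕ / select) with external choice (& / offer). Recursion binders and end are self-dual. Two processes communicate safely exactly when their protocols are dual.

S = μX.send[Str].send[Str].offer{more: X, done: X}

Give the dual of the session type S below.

μX → μX  (binder kept)
  send[Str] → recv[Str]
    send[Str] → recv[Str]
      offer{more,done} → select{more,done}  (&→⊕)
        case more:
          X ↦ X
        case done:
          X ↦ X

μX.recv[Str].recv[Str].select{more: X, done: X}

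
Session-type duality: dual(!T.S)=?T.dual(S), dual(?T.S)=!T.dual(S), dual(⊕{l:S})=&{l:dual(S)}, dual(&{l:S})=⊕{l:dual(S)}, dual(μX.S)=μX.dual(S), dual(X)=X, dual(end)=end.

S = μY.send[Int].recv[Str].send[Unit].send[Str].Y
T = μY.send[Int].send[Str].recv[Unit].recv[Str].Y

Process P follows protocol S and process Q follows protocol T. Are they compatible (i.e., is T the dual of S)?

μY | μY  match (μ self-dual)
  send[Int] | send[Int]  ✗ same direction on both sides — not dual

NO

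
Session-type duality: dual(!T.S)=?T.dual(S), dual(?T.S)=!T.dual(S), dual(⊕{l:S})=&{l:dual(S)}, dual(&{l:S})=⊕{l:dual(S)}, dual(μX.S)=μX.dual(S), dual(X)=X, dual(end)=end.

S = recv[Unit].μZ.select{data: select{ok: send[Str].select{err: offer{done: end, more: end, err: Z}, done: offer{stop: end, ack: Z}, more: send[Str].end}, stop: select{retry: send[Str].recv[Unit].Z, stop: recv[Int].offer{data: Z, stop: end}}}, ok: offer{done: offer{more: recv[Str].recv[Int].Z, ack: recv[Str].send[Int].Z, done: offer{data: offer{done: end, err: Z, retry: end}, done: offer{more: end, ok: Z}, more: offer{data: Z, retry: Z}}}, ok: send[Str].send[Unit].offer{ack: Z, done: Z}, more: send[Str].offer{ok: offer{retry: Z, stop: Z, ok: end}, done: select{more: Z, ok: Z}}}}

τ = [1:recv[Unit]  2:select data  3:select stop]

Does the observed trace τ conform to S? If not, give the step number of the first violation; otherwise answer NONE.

NONE

step 1: recv[Unit]  match  cont: μZ.…
step 2: select data  match  cont: select{ok: send[Str].select{err: offer{done: end, more: end, err: μZ.…}, done: offer{stop: end, ack: μZ.…}, more: send[Str].end}, stop: select{retry: send[Str].recv[Unit].μZ.…, stop: recv[Int].offer{data: μZ.…, stop: end}}}
step 3: select stop  match  cont: select{retry: send[Str].recv[Unit].μZ.…, stop: recv[Int].offer{data: μZ.…, stop: end}}
all 3 steps conform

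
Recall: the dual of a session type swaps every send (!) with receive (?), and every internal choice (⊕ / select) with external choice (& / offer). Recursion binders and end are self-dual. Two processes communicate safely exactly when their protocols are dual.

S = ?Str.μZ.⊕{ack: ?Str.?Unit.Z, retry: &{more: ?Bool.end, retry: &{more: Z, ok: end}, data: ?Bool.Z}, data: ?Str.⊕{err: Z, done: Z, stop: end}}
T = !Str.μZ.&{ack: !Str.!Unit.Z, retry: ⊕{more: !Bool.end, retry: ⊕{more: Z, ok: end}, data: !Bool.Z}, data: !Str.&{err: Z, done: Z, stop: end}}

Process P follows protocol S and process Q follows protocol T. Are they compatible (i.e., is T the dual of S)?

YES

?Str | !Str  ✓
  μZ | μZ  ✓ (binder kept)
    ⊕{ack,retry,data} | &{ack,retry,data}  ✓ labels match
      [ack]
        ?Str | !Str  ✓
          ?Unit | !Unit  ✓
            Z | Z  ✓
      [retry]
        &{more,retry,data} | ⊕{more,retry,data}  ✓ labels match
          [more]
            ?Bool | !Bool  ✓
              end | end  ✓
          [retry]
            &{more,ok} | ⊕{more,ok}  ✓ labels match
              [more]
                Z | Z  ✓
              [ok]
                end | end  ✓
          [data]
            ?Bool | !Bool  ✓
              Z | Z  ✓
      [data]
        ?Str | !Str  ✓
          ⊕{err,done,stop} | &{err,done,stop}  ✓ labels match
            [err]
              Z | Z  ✓
            [done]
              Z | Z  ✓
            [stop]
              end | end  ✓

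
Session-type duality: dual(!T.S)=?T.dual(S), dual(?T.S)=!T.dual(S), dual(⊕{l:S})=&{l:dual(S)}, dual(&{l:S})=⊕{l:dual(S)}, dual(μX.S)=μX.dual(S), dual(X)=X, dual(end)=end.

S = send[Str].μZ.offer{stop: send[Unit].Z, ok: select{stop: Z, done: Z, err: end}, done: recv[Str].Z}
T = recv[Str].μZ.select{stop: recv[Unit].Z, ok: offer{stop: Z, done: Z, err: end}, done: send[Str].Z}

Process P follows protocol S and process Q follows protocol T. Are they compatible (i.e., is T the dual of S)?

YES

send[Str] ‖ recv[Str]  ✓
  μZ ‖ μZ  ✓ (rec unchanged)
    offer{stop,ok,done} ‖ select{stop,ok,done}  ✓ labels match
      [stop]
        send[Unit] ‖ recv[Unit]  ✓
          Z ‖ Z  ✓
      [ok]
        select{stop,done,err} ‖ offer{stop,done,err}  ✓ labels match
          [stop]
            Z ‖ Z  ✓
          [done]
            Z ‖ Z  ✓
          [err]
            end ‖ end  ✓
      [done]
        recv[Str] ‖ send[Str]  ✓
          Z ‖ Z  ✓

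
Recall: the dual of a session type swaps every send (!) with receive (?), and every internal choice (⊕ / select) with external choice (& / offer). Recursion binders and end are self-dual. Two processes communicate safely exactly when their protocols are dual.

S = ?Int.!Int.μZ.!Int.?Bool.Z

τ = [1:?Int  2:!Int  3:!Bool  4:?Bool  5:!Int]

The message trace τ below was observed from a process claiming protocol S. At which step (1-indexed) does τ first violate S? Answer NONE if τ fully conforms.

[1] ?Int  match  residual = !Int.μZ.…
[2] !Int  match  residual = μZ.…
[3] got !Bool, protocol expects !Int  ✗

3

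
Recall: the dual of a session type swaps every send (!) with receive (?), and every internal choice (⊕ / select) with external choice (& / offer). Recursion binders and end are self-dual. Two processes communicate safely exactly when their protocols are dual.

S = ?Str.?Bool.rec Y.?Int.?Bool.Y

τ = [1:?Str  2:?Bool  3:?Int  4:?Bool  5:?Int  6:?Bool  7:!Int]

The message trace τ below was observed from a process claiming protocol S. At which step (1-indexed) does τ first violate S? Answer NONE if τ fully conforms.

7

step 1: ?Str  match  cont: ?Bool.rec Y.…
step 2: ?Bool  match  cont: rec Y.…
step 3: ?Int  match  cont: ?Bool.rec Y.…
step 4: ?Bool  match  cont: rec Y.…
step 5: ?Int  match  cont: ?Bool.rec Y.…
step 6: ?Bool  match  cont: rec Y.…
step 7: got !Int, protocol expects ?Int  ✗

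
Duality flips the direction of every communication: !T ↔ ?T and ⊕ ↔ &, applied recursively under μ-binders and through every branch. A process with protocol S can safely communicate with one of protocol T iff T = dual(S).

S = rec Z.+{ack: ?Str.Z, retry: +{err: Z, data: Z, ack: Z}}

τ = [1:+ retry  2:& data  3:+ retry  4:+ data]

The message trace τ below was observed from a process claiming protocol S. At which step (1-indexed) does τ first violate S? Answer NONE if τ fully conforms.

@1 + retry  ok  state: +{err: rec Z.…, data: rec Z.…, ack: rec Z.…}
@2 got & data, protocol expects + err or + data or + ack  ✗

2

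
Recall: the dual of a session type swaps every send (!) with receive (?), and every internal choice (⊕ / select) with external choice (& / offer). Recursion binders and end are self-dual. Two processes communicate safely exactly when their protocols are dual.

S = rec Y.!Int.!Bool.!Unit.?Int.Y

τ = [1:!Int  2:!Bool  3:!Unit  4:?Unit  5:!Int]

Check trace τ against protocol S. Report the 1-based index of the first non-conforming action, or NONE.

4

@1 !Int  ok  residual = !Bool.!Unit.?Int.rec Y.…
@2 !Bool  ok  residual = !Unit.?Int.rec Y.…
@3 !Unit  ok  residual = ?Int.rec Y.…
@4 got ?Unit, protocol expects ?Int  ✗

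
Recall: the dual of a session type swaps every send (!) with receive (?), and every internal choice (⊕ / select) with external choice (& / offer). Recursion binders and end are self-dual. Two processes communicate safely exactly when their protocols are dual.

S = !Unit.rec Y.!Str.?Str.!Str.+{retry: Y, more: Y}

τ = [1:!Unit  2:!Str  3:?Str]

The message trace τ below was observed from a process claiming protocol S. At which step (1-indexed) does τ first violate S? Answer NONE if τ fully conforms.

NONE

step 1: !Unit  ok  now at rec Y.…
step 2: !Str  ok  now at ?Str.!Str.+{retry: rec Y.…, more: rec Y.…}
step 3: ?Str  ok  now at !Str.+{retry: rec Y.…, more: rec Y.…}
all 3 steps conform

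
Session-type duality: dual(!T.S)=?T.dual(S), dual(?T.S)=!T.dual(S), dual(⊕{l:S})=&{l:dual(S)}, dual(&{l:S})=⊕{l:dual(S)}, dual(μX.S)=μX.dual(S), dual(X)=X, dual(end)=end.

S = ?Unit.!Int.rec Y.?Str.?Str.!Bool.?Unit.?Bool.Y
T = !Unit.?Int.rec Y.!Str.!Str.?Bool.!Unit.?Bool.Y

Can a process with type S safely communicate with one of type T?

?Unit vs !Unit  ok
  !Int vs ?Int  ok
    rec Y vs rec Y  ok (μ self-dual)
      ?Str vs !Str  ok
        ?Str vs !Str  ok
          !Bool vs ?Bool  ok
            ?Unit vs !Unit  ok
              ?Bool vs ?Bool  ✗ same direction on both sides — not dual

NO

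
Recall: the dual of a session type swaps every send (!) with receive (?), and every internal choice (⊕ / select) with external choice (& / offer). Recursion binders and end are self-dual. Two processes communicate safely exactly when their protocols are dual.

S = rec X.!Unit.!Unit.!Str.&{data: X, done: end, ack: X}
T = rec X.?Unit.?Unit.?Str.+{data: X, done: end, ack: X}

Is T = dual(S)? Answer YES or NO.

YES

rec X | rec X  ok (rec unchanged)
  !Unit | ?Unit  ok
    !Unit | ?Unit  ok
      !Str | ?Str  ok
        &{data,done,ack} | +{data,done,ack}  ok labels match
          case data:
            X | X  ok
          case done:
            end | end  ok
          case ack:
            X | X  ok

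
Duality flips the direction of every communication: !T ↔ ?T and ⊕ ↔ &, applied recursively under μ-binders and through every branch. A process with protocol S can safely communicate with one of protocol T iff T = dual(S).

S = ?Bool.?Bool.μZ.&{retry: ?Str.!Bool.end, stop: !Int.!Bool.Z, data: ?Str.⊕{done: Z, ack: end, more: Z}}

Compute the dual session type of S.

?Bool = !Bool
  ?Bool = !Bool
    μZ = μZ  (rec unchanged)
      &{retry,stop,data} = ⊕{retry,stop,data}  (external→internal)
        case retry:
          ?Str = !Str
            !Bool = ?Bool
              dual(end) = end
        case stop:
          !Int = ?Int
            !Bool = ?Bool
              dual(Z) = Z
        case data:
          ?Str = !Str
            ⊕{done,ack,more} = &{done,ack,more}  (⊕→&)
              case done:
                dual(Z) = Z
              case ack:
                dual(end) = end
              case more:
                dual(Z) = Z

!Bool.!Bool.μZ.⊕{retry: !Str.?Bool.end, stop: ?Int.?Bool.Z, data: !Str.&{done: Z, ack: end, more: Z}}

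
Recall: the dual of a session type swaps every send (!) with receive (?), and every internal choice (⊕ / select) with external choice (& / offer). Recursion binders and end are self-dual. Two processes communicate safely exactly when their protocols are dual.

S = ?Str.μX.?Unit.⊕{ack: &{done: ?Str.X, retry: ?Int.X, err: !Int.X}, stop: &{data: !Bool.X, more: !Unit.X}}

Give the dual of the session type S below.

?Str → !Str
  μX → μX  (μ self-dual)
    ?Unit → !Unit
      ⊕{ack,stop} → &{ack,stop}  (⊕→&)
        [ack]
          &{done,retry,err} → ⊕{done,retry,err}  (&→⊕)
            [done]
              ?Str → !Str
                X ↦ X
            [retry]
              ?Int → !Int
                X ↦ X
            [err]
              !Int → ?Int
                X ↦ X
        [stop]
          &{data,more} → ⊕{data,more}  (&→⊕)
            [data]
              !Bool → ?Bool
                X ↦ X
            [more]
              !Unit → ?Unit
                X ↦ X

!Str.μX.!Unit.&{ack: ⊕{done: !Str.X, retry: !Int.X, err: ?Int.X}, stop: ⊕{data: ?Bool.X, more: ?Unit.X}}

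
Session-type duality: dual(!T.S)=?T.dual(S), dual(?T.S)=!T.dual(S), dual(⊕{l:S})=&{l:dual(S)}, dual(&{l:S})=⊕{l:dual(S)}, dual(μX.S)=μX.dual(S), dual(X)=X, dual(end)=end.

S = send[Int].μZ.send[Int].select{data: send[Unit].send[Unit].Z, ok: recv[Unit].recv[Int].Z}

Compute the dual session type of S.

recv[Int].μZ.recv[Int].offer{data: recv[Unit].recv[Unit].Z, ok: send[Unit].send[Int].Z}

send[Int] → recv[Int]
  μZ → μZ  (μ self-dual)
    send[Int] → recv[Int]
      select{data,ok} → offer{data,ok}  (select→offer)
        • data:
          send[Unit] → recv[Unit]
            send[Unit] → recv[Unit]
              Z self-dual
        • ok:
          recv[Unit] → send[Unit]
            recv[Int] → send[Int]
              Z self-dual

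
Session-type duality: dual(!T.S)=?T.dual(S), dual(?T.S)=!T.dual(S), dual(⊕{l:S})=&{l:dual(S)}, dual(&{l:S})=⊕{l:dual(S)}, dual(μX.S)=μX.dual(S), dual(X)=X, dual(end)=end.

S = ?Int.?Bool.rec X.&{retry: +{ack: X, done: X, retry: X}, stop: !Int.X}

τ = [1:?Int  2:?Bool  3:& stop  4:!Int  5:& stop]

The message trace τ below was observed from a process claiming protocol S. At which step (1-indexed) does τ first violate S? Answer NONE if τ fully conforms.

NONE

@1 ?Int  ✓  state: ?Bool.rec X.…
@2 ?Bool  ✓  state: rec X.…
@3 & stop  ✓  state: !Int.rec X.…
@4 !Int  ✓  state: rec X.…
@5 & stop  ✓  state: !Int.rec X.…
all 5 steps conform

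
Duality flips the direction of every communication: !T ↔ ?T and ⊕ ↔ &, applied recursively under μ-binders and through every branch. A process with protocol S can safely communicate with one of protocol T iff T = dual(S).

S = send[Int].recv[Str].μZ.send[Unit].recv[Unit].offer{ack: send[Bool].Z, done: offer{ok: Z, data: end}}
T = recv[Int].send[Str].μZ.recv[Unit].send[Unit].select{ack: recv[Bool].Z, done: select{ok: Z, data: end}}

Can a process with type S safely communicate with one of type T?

YES

send[Int] ‖ recv[Int]  ✓
  recv[Str] ‖ send[Str]  ✓
    μZ ‖ μZ  ✓ (binder kept)
      send[Unit] ‖ recv[Unit]  ✓
        recv[Unit] ‖ send[Unit]  ✓
          offer{ack,done} ‖ select{ack,done}  ✓ same labels
            case ack:
              send[Bool] ‖ recv[Bool]  ✓
                Z ‖ Z  ✓
            case done:
              offer{ok,data} ‖ select{ok,data}  ✓ same labels
                case ok:
                  Z ‖ Z  ✓
                case data:
                  end ‖ end  ✓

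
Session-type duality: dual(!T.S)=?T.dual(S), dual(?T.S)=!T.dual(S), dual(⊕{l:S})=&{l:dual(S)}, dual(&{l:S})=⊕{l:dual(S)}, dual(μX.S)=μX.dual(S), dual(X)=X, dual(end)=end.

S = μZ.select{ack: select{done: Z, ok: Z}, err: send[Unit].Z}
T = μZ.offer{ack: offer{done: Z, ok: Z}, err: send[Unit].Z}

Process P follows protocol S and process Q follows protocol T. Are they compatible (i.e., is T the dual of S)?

NO

μZ vs μZ  match (μ self-dual)
  select{ack,err} vs offer{ack,err}  match same labels
    case ack:
      select{done,ok} vs offer{done,ok}  match same labels
        case done:
          Z vs Z  match
        case ok:
          Z vs Z  match
    case err:
      send[Unit] vs send[Unit]  ✗ same direction on both sides — not dual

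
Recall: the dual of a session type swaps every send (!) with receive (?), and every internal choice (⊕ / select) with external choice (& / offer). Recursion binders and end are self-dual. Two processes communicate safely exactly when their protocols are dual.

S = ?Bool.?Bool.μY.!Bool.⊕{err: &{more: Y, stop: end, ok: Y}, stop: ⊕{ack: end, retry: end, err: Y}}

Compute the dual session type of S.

?Bool → !Bool
  ?Bool → !Bool
    μY → μY  (rec unchanged)
      !Bool → ?Bool
        ⊕{err,stop} → &{err,stop}  (internal→external)
          [err]
            &{more,stop,ok} → ⊕{more,stop,ok}  (offer→select)
              [more]
                dual(Y) = Y
              [stop]
                dual(end) = end
              [ok]
                dual(Y) = Y
          [stop]
            ⊕{ack,retry,err} → &{ack,retry,err}  (internal→external)
              [ack]
                dual(end) = end
              [retry]
                dual(end) = end
              [err]
                dual(Y) = Y

!Bool.!Bool.μY.?Bool.&{err: ⊕{more: Y, stop: end, ok: Y}, stop: &{ack: end, retry: end, err: Y}}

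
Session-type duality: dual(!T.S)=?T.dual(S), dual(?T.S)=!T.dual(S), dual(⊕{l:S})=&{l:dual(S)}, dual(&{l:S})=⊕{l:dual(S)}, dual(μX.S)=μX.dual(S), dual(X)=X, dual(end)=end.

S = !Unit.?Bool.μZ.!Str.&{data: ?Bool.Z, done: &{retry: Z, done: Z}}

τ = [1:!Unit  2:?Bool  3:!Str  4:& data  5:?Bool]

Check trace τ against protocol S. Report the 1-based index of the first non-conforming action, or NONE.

NONE

[1] !Unit  ok  cont: ?Bool.μZ.…
[2] ?Bool  ok  cont: μZ.…
[3] !Str  ok  cont: &{data: ?Bool.μZ.…, done: &{retry: μZ.…, done: μZ.…}}
[4] & data  ok  cont: ?Bool.μZ.…
[5] ?Bool  ok  cont: μZ.…
trace exhausted — no violation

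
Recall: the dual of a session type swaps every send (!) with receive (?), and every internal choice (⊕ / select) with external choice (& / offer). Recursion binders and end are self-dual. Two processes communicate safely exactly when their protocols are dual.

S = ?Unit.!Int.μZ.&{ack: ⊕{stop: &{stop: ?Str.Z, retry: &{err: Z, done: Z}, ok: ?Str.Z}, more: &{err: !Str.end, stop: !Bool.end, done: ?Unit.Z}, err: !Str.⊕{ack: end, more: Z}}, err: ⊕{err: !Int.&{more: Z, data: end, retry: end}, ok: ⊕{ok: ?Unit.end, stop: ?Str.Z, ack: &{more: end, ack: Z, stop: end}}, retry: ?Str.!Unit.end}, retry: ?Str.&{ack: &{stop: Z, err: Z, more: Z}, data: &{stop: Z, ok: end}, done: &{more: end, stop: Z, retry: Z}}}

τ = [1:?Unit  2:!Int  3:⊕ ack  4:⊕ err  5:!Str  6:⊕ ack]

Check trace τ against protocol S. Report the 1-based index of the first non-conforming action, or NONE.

[1] ?Unit  ✓  now at !Int.μZ.…
[2] !Int  ✓  now at μZ.…
[3] got ⊕ ack, protocol expects & ack or & err or & retry  ✗

3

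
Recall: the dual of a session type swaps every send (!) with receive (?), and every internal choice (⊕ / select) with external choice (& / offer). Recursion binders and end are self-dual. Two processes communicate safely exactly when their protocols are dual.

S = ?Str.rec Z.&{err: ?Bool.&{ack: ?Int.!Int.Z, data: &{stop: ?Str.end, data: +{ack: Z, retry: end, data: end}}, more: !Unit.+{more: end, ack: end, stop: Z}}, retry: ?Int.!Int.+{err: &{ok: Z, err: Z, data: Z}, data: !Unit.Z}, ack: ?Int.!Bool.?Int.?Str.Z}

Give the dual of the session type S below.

!Str.rec Z.+{err: !Bool.+{ack: !Int.?Int.Z, data: +{stop: !Str.end, data: &{ack: Z, retry: end, data: end}}, more: ?Unit.&{more: end, ack: end, stop: Z}}, retry: !Int.?Int.&{err: +{ok: Z, err: Z, data: Z}, data: ?Unit.Z}, ack: !Int.?Bool.!Int.!Str.Z}

?Str → !Str
  rec Z → rec Z  (μ self-dual)
    &{err,retry,ack} → +{err,retry,ack}  (&→⊕)
      case err:
        ?Bool → !Bool
          &{ack,data,more} → +{ack,data,more}  (&→⊕)
            case ack:
              ?Int → !Int
                !Int → ?Int
                  Z ↦ Z
            case data:
              &{stop,data} → +{stop,data}  (&→⊕)
                case stop:
                  ?Str → !Str
                    end ↦ end
                case data:
                  +{ack,retry,data} → &{ack,retry,data}  (⊕→&)
                    case ack:
                      Z ↦ Z
                    case retry:
                      end ↦ end
                    case data:
                      end ↦ end
            case more:
              !Unit → ?Unit
                +{more,ack,stop} → &{more,ack,stop}  (⊕→&)
                  case more:
                    end ↦ end
                  case ack:
                    end ↦ end
                  case stop:
                    Z ↦ Z
      case retry:
        ?Int → !Int
          !Int → ?Int
            +{err,data} → &{err,data}  (⊕→&)
              case err:
                &{ok,err,data} → +{ok,err,data}  (&→⊕)
                  case ok:
                    Z ↦ Z
                  case err:
                    Z ↦ Z
                  case data:
                    Z ↦ Z
              case data:
                !Unit → ?Unit
                  Z ↦ Z
      case ack:
        ?Int → !Int
          !Bool → ?Bool
            ?Int → !Int
              ?Str → !Str
                Z ↦ Z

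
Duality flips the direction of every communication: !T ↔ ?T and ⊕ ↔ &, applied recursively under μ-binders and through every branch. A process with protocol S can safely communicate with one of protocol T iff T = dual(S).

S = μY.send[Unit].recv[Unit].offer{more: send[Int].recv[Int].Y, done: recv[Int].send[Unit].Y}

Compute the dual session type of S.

μY.recv[Unit].send[Unit].select{more: recv[Int].send[Int].Y, done: send[Int].recv[Unit].Y}

μY ↦ μY  (μ self-dual)
  send[Unit] ↦ recv[Unit]
    recv[Unit] ↦ send[Unit]
      offer{more,done} ↦ select{more,done}  (&→⊕)
        • more:
          send[Int] ↦ recv[Int]
            recv[Int] ↦ send[Int]
              Y ↦ Y
        • done:
          recv[Int] ↦ send[Int]
            send[Unit] ↦ recv[Unit]
              Y ↦ Y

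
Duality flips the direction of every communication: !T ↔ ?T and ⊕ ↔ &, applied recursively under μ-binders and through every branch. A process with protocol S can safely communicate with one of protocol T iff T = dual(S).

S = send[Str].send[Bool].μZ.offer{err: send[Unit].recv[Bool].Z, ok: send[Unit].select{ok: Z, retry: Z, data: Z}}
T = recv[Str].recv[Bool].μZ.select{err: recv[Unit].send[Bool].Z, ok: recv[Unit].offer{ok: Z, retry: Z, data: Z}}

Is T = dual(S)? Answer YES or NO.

send[Str] ‖ recv[Str]  match
  send[Bool] ‖ recv[Bool]  match
    μZ ‖ μZ  match (rec unchanged)
      offer{err,ok} ‖ select{err,ok}  match labels match
        case err:
          send[Unit] ‖ recv[Unit]  match
            recv[Bool] ‖ send[Bool]  match
              Z ‖ Z  match
        case ok:
          send[Unit] ‖ recv[Unit]  match
            select{ok,retry,data} ‖ offer{ok,retry,data}  match labels match
              case ok:
                Z ‖ Z  match
              case retry:
                Z ‖ Z  match
              case data:
                Z ‖ Z  match

YES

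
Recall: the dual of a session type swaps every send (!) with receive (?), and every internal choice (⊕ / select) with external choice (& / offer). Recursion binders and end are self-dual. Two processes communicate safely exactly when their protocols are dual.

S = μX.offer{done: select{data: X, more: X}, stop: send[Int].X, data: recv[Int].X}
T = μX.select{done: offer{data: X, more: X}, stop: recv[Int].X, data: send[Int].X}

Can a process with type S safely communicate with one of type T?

μX ‖ μX  ✓ (binder kept)
  offer{done,stop,data} ‖ select{done,stop,data}  ✓ label sets agree
    [done]
      select{data,more} ‖ offer{data,more}  ✓ label sets agree
        [data]
          X ‖ X  ✓
        [more]
          X ‖ X  ✓
    [stop]
      send[Int] ‖ recv[Int]  ✓
        X ‖ X  ✓
    [data]
      recv[Int] ‖ send[Int]  ✓
        X ‖ X  ✓

YES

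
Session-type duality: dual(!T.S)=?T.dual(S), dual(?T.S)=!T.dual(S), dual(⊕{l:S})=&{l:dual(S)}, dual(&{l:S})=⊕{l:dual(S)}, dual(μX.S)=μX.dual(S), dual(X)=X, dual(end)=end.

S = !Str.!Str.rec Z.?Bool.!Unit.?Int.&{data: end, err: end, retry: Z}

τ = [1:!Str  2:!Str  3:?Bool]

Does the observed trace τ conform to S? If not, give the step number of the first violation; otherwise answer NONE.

NONE

@1 !Str  match  now at !Str.rec Z.…
@2 !Str  match  now at rec Z.…
@3 ?Bool  match  now at !Unit.?Int.&{data: end, err: end, retry: rec Z.…}
τ conforms to S (length 3)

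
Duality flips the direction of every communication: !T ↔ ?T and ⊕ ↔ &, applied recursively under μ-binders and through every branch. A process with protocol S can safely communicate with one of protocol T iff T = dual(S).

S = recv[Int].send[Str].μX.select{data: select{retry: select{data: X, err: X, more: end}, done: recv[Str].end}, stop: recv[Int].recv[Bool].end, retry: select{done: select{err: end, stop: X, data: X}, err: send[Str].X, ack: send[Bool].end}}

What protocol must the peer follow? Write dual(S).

recv[Int] = send[Int]
  send[Str] = recv[Str]
    μX = μX  (binder kept)
      select{data,stop,retry} = offer{data,stop,retry}  (⊕→&)
        [data]
          select{retry,done} = offer{retry,done}  (⊕→&)
            [retry]
              select{data,err,more} = offer{data,err,more}  (⊕→&)
                [data]
                  X self-dual
                [err]
                  X self-dual
                [more]
                  end self-dual
            [done]
              recv[Str] = send[Str]
                end self-dual
        [stop]
          recv[Int] = send[Int]
            recv[Bool] = send[Bool]
              end self-dual
        [retry]
          select{done,err,ack} = offer{done,err,ack}  (⊕→&)
            [done]
              select{err,stop,data} = offer{err,stop,data}  (⊕→&)
                [err]
                  end self-dual
                [stop]
                  X self-dual
                [data]
                  X self-dual
            [err]
              send[Str] = recv[Str]
                X self-dual
            [ack]
              send[Bool] = recv[Bool]
                end self-dual

send[Int].recv[Str].μX.offer{data: offer{retry: offer{data: X, err: X, more: end}, done: send[Str].end}, stop: send[Int].send[Bool].end, retry: offer{done: offer{err: end, stop: X, data: X}, err: recv[Str].X, ack: recv[Bool].end}}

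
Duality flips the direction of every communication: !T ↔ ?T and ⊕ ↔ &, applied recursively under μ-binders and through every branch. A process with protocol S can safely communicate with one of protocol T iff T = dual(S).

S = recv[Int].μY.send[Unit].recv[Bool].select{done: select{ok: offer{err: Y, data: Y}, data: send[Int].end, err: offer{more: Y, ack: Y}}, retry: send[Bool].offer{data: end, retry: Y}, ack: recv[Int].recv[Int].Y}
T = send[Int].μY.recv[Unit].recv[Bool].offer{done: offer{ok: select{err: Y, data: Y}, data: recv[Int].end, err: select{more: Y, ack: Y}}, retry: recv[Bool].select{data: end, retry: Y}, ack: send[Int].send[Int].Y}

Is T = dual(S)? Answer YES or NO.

recv[Int] vs send[Int]  ✓
  μY vs μY  ✓ (rec unchanged)
    send[Unit] vs recv[Unit]  ✓
      recv[Bool] vs recv[Bool]  ✗ same direction on both sides — not dual

NO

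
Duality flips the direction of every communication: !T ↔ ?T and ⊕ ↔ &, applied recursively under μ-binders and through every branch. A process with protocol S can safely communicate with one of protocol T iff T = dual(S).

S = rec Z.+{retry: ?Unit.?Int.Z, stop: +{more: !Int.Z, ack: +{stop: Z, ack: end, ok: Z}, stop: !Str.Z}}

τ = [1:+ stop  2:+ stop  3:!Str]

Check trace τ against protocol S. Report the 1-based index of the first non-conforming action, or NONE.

NONE

[1] + stop  ok  state: +{more: !Int.rec Z.…, ack: +{stop: rec Z.…, ack: end, ok: rec Z.…}, stop: !Str.rec Z.…}
[2] + stop  ok  state: !Str.rec Z.…
[3] !Str  ok  state: rec Z.…
all 3 steps conform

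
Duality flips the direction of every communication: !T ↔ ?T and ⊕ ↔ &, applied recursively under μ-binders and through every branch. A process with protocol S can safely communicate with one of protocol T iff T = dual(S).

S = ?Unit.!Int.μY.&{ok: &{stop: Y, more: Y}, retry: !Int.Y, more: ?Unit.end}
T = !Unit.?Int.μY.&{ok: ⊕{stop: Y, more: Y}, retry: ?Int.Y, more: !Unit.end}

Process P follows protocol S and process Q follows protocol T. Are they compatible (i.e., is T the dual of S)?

NO

?Unit | !Unit  ✓
  !Int | ?Int  ✓
    μY | μY  ✓ (binder kept)
      &{ok,retry,more} | &{ok,retry,more}  ✗ choice polarity not flipped — not dual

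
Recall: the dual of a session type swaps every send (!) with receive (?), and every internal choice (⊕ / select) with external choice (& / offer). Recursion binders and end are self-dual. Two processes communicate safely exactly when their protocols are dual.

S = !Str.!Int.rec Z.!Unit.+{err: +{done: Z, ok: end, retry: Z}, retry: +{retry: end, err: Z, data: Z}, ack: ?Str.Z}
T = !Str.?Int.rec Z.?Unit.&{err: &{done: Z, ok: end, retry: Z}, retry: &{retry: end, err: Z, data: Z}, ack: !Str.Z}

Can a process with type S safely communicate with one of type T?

NO

!Str | !Str  ✗ same direction on both sides — not dual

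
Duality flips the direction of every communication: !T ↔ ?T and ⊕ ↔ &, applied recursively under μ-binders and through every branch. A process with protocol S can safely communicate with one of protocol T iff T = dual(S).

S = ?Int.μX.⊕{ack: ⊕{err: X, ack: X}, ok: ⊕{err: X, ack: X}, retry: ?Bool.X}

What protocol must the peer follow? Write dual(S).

!Int.μX.&{ack: &{err: X, ack: X}, ok: &{err: X, ack: X}, retry: !Bool.X}

?Int → !Int
  μX → μX  (rec unchanged)
    ⊕{ack,ok,retry} → &{ack,ok,retry}  (⊕→&)
      [ack]
        ⊕{err,ack} → &{err,ack}  (⊕→&)
          [err]
            X ↦ X
          [ack]
            X ↦ X
      [ok]
        ⊕{err,ack} → &{err,ack}  (⊕→&)
          [err]
            X ↦ X
          [ack]
            X ↦ X
      [retry]
        ?Bool → !Bool
          X ↦ X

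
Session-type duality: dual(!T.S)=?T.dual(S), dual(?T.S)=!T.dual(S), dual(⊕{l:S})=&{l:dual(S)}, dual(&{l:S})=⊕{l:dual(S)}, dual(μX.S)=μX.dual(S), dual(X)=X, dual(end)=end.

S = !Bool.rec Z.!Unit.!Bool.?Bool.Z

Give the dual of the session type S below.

!Bool = ?Bool
  rec Z = rec Z  (μ self-dual)
    !Unit = ?Unit
      !Bool = ?Bool
        ?Bool = !Bool
          Z self-dual

?Bool.rec Z.?Unit.?Bool.!Bool.Z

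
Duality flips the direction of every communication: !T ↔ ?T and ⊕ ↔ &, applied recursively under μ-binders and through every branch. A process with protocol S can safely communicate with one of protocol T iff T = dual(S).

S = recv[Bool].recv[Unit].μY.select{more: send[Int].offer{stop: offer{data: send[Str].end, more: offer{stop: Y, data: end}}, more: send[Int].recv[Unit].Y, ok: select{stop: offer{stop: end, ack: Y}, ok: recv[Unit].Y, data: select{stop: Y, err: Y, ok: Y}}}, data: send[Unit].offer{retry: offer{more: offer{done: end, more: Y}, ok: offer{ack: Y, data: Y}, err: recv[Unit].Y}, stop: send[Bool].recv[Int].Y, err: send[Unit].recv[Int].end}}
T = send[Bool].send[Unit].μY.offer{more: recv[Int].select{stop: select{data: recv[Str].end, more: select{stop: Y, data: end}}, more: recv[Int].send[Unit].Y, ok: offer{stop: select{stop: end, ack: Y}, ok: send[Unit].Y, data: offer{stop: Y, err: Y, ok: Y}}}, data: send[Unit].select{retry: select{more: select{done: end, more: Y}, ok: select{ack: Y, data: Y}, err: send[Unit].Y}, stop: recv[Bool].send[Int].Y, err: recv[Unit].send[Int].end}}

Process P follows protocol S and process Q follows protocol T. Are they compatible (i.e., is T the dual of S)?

NO

recv[Bool] vs send[Bool]  ok
  recv[Unit] vs send[Unit]  ok
    μY vs μY  ok (μ self-dual)
      select{more,data} vs offer{more,data}  ok label sets agree
        case more:
          send[Int] vs recv[Int]  ok
            offer{stop,more,ok} vs select{stop,more,ok}  ok label sets agree
              case stop:
                offer{data,more} vs select{data,more}  ok label sets agree
                  case data:
                    send[Str] vs recv[Str]  ok
                      end vs end  ok
                  case more:
                    offer{stop,data} vs select{stop,data}  ok label sets agree
                      case stop:
                        Y vs Y  ok
                      case data:
                        end vs end  ok
              case more:
                send[Int] vs recv[Int]  ok
                  recv[Unit] vs send[Unit]  ok
                    Y vs Y  ok
              case ok:
                select{stop,ok,data} vs offer{stop,ok,data}  ok label sets agree
                  case stop:
                    offer{stop,ack} vs select{stop,ack}  ok label sets agree
                      case stop:
                        end vs end  ok
                      case ack:
                        Y vs Y  ok
                  case ok:
                    recv[Unit] vs send[Unit]  ok
                      Y vs Y  ok
                  case data:
                    select{stop,err,ok} vs offer{stop,err,ok}  ok label sets agree
                      case stop:
                        Y vs Y  ok
                      case err:
                        Y vs Y  ok
                      case ok:
                        Y vs Y  ok
        case data:
          send[Unit] vs send[Unit]  ✗ same direction on both sides — not dual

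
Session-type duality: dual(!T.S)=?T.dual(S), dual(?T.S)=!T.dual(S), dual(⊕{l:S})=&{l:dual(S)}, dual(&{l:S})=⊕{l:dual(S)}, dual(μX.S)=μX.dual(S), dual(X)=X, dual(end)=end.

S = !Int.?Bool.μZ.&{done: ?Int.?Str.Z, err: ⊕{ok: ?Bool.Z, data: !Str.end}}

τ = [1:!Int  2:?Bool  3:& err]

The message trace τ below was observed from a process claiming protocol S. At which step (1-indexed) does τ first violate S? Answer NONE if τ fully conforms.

NONE

step 1: !Int  ✓  cont: ?Bool.μZ.…
step 2: ?Bool  ✓  cont: μZ.…
step 3: & err  ✓  cont: ⊕{ok: ?Bool.μZ.…, data: !Str.end}
τ conforms to S (length 3)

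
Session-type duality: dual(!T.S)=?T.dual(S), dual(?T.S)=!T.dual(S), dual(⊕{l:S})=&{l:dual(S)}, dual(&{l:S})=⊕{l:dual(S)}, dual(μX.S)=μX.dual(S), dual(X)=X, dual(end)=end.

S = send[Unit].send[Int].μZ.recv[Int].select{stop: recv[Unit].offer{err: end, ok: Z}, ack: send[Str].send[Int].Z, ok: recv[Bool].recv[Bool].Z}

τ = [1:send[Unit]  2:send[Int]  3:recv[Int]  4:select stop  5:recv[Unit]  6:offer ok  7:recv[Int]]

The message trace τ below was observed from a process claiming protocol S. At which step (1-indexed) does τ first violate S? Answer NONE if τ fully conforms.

NONE

[1] send[Unit]  ok  now at send[Int].μZ.…
[2] send[Int]  ok  now at μZ.…
[3] recv[Int]  ok  now at select{stop: recv[Unit].offer{err: end, ok: μZ.…}, ack: send[Str].send[Int].μZ.…, ok: recv[Bool].recv[Bool].μZ.…}
[4] select stop  ok  now at recv[Unit].offer{err: end, ok: μZ.…}
[5] recv[Unit]  ok  now at offer{err: end, ok: μZ.…}
[6] offer ok  ok  now at μZ.…
[7] recv[Int]  ok  now at select{stop: recv[Unit].offer{err: end, ok: μZ.…}, ack: send[Str].send[Int].μZ.…, ok: recv[Bool].recv[Bool].μZ.…}
trace exhausted — no violation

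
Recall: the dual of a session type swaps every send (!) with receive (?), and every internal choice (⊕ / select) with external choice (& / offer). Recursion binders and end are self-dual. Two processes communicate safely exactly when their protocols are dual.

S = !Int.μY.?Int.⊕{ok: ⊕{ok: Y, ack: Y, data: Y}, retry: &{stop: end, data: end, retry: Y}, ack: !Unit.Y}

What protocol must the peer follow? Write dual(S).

!Int ↦ ?Int
  μY ↦ μY  (μ self-dual)
    ?Int ↦ !Int
      ⊕{ok,retry,ack} ↦ &{ok,retry,ack}  (select→offer)
        case ok:
          ⊕{ok,ack,data} ↦ &{ok,ack,data}  (select→offer)
            case ok:
              dual(Y) = Y
            case ack:
              dual(Y) = Y
            case data:
              dual(Y) = Y
        case retry:
          &{stop,data,retry} ↦ ⊕{stop,data,retry}  (offer→select)
            case stop:
              dual(end) = end
            case data:
              dual(end) = end
            case retry:
              dual(Y) = Y
        case ack:
          !Unit ↦ ?Unit
            dual(Y) = Y

?Int.μY.!Int.&{ok: &{ok: Y, ack: Y, data: Y}, retry: ⊕{stop: end, data: end, retry: Y}, ack: ?Unit.Y}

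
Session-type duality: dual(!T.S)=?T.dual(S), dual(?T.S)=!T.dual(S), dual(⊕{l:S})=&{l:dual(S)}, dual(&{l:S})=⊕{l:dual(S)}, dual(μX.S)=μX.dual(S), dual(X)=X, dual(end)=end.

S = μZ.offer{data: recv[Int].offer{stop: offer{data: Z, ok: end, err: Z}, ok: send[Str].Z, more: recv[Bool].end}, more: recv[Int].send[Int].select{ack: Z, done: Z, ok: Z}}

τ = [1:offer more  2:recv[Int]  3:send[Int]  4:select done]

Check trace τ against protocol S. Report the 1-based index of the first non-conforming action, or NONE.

[1] offer more  ✓  residual = recv[Int].send[Int].select{ack: μZ.…, done: μZ.…, ok: μZ.…}
[2] recv[Int]  ✓  residual = send[Int].select{ack: μZ.…, done: μZ.…, ok: μZ.…}
[3] send[Int]  ✓  residual = select{ack: μZ.…, done: μZ.…, ok: μZ.…}
[4] select done  ✓  residual = μZ.…
all 4 steps conform

NONE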